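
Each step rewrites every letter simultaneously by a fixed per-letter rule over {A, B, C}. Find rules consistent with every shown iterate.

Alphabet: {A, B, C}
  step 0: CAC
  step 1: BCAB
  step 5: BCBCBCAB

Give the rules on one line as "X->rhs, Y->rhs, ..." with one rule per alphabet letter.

  step 0 ⇒ step 1: CAC ⇒ B·CA·B
    A ↦ CA
    C ↦ B
    B ↦ C  (constrained at step 1)

A->CA, B->C, C->B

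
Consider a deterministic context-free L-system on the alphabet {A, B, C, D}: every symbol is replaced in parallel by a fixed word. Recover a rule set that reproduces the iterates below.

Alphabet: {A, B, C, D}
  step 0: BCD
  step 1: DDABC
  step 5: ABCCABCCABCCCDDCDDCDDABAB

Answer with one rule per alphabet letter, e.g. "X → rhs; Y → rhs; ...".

  step 0 ⇒ step 1: BCD ⇒ DD·AB·C
    B ↦ DD
    C ↦ AB
    D ↦ C
    A ↦ C  (constrained at step 1)

A->C, B->DD, C->AB, D->C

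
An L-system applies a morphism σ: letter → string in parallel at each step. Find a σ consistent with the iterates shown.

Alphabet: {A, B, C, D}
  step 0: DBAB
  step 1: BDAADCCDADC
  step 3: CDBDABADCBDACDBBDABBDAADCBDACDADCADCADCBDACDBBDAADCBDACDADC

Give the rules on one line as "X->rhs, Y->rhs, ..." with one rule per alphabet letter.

A->CD, B->ADC, C->B, D->BDA

  step 0 ⇒ step 1: DBAB ⇒ BDA·ADC·CD·ADC
    A ↦ CD
    B ↦ ADC
    D ↦ BDA
    C ↦ B  (constrained at step 1)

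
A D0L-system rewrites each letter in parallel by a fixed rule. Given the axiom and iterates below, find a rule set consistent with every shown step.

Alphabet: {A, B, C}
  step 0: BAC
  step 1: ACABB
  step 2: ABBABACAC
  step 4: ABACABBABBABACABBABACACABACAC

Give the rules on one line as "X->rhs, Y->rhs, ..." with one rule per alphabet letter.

  step 1 ⇒ step 2: ACABB ⇒ AB·B·AB·AC·AC
    A ↦ AB
    B ↦ AC
    C ↦ B

A->AB, B->AC, C->B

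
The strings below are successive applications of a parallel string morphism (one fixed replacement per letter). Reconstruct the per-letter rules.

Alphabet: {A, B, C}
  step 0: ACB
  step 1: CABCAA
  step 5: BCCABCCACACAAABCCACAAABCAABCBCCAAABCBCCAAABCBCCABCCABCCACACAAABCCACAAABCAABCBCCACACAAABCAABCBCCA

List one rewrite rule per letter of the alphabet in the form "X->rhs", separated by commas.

A->CA, B->AA, C->BC

  step 0 ⇒ step 1: ACB ⇒ CA·BC·AA
    A ↦ CA
    B ↦ AA
    C ↦ BC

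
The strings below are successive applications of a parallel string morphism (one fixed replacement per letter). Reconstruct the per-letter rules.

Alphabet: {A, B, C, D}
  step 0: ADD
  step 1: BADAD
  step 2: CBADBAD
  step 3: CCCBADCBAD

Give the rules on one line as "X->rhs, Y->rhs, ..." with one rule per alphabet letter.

  step 2 ⇒ step 3: CBADBAD ⇒ CC·C·B·AD·C·B·AD
    A ↦ B
    B ↦ C
    C ↦ CC
    D ↦ AD

A->B, B->C, C->CC, D->AD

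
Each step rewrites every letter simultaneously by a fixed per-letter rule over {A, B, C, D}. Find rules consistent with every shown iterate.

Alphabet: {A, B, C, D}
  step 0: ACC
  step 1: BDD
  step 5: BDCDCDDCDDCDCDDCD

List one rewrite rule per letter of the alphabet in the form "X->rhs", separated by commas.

A->B, B->A, C->D, D->CD

  step 0 ⇒ step 1: ACC ⇒ B·D·D
    A ↦ B
    C ↦ D
    B ↦ A  (constrained at step 1)
    D ↦ CD  (constrained at step 1)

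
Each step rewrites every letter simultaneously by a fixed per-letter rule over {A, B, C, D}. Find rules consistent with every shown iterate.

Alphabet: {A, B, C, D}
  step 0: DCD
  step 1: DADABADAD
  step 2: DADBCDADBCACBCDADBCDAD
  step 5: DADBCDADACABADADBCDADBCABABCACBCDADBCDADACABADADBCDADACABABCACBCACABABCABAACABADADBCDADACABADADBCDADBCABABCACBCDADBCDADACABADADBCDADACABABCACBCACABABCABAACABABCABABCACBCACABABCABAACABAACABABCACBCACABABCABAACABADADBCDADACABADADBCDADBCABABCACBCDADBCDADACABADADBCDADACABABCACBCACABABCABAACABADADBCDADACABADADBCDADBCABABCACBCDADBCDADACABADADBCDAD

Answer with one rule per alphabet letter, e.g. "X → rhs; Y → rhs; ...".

A->BC, B->AC, C->ABA, D->DAD

  step 1 ⇒ step 2: DADABADAD ⇒ DAD·BC·DAD·BC·AC·BC·DAD·BC·DAD
    A ↦ BC
    B ↦ AC
    D ↦ DAD
  step 0 ⇒ step 1: DCD ⇒ DAD·ABA·DAD
    C ↦ ABA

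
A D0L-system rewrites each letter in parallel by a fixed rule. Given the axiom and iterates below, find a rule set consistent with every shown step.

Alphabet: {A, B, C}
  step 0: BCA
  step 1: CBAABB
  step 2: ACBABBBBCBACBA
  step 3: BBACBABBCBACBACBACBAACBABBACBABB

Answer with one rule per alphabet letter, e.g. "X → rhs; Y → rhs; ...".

  step 2 ⇒ step 3: ACBABBBBCBACBA ⇒ BB·A·CBA·BB·CBA·CBA·CBA·CBA·A·CBA·BB·A·CBA·BB
    A ↦ BB
    B ↦ CBA
    C ↦ A

A->BB, B->CBA, C->A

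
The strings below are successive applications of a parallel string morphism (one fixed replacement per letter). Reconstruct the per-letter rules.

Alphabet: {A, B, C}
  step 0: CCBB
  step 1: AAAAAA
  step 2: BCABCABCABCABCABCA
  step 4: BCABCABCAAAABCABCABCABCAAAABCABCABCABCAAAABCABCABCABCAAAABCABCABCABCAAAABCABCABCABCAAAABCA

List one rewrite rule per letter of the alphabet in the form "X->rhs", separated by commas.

A->BCA, B->AA, C->A

  step 1 ⇒ step 2: AAAAAA ⇒ BCA·BCA·BCA·BCA·BCA·BCA
    A ↦ BCA
  step 0 ⇒ step 1: CCBB ⇒ A·A·AA·AA
    B ↦ AA
  step 0 ⇒ step 1: CCBB ⇒ A·A·AA·AA
    C ↦ A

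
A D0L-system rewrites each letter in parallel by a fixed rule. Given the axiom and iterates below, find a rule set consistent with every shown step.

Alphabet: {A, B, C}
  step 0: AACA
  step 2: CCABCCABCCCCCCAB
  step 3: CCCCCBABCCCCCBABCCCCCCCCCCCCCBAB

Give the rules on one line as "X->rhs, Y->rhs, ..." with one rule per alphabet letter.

A->CB, B->AB, C->CC

  step 2 ⇒ step 3: CCABCCABCCCCCCAB ⇒ CC·CC·CB·AB·CC·CC·CB·AB·CC·CC·CC·CC·CC·CC·CB·AB
    A ↦ CB
    B ↦ AB
    C ↦ CC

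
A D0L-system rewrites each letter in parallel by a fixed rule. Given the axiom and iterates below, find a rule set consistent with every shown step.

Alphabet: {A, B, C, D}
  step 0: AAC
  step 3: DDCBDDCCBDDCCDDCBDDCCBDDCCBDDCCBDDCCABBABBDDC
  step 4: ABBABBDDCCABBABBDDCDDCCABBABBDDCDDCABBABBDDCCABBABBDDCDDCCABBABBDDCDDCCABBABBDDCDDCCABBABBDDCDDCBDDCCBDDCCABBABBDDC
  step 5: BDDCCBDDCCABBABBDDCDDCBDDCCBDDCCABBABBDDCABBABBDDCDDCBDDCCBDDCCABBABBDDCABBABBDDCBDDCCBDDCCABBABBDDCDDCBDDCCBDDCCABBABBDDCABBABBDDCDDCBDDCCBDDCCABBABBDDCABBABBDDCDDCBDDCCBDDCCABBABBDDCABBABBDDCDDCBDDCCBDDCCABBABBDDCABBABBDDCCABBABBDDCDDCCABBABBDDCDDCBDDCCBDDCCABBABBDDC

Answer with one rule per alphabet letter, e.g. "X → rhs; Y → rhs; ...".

A->BDD, B->C, C->DDC, D->ABB

  step 4 ⇒ step 5: ABBABBDDCCABBABBDDCDDCCABBABBDDCDDCABBABBDDCCABBABBDDCDDCCABBABBDDCDDCCABBABBDDCDDCCABBABBDDCDDCBDDCCBDDCCABBABBDDC ⇒ BDD·C·C·BDD·C·C·ABB·ABB·DDC·DDC·BDD·C·C·BDD·C·C·ABB·ABB·DDC·ABB·ABB·DDC·DDC·BDD·C·C·BDD·C·C·ABB·ABB·DDC·ABB·ABB·DDC·BDD·C·C·BDD·C·C·ABB·ABB·DDC·DDC·BDD·C·C·BDD·C·C·ABB·ABB·DDC·ABB·ABB·DDC·DDC·BDD·C·C·BDD·C·C·ABB·ABB·DDC·ABB·ABB·DDC·DDC·BDD·C·C·BDD·C·C·ABB·ABB·DDC·ABB·ABB·DDC·DDC·BDD·C·C·BDD·C·C·ABB·ABB·DDC·ABB·ABB·DDC·C·ABB·ABB·DDC·DDC·C·ABB·ABB·DDC·DDC·BDD·C·C·BDD·C·C·ABB·ABB·DDC
    A ↦ BDD
    B ↦ C
    C ↦ DDC
    D ↦ ABB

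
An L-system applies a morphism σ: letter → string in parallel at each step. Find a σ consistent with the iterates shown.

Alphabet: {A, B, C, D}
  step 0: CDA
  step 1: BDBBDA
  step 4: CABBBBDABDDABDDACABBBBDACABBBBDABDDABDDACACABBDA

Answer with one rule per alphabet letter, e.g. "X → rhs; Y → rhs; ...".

A->DA, B->CA, C->BD, D->BB

  step 0 ⇒ step 1: CDA ⇒ BD·BB·DA
    A ↦ DA
    C ↦ BD
    D ↦ BB
    B ↦ CA  (constrained at step 1)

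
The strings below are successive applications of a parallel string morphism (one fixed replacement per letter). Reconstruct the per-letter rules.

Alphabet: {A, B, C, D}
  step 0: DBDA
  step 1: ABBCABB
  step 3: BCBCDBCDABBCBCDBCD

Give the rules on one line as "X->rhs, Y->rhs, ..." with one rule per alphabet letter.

A->B, B->BC, C->D, D->AB

  step 0 ⇒ step 1: DBDA ⇒ AB·BC·AB·B
    A ↦ B
    B ↦ BC
    D ↦ AB
    C ↦ D  (constrained at step 1)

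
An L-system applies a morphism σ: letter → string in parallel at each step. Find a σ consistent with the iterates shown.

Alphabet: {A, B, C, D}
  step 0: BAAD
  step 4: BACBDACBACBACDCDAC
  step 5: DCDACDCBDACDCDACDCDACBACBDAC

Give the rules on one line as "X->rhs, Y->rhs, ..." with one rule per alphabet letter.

  step 4 ⇒ step 5: BACBDACBACBACDCDAC ⇒ DC·D·AC·DC·B·D·AC·DC·D·AC·DC·D·AC·B·AC·B·D·AC
    A ↦ D
    B ↦ DC
    C ↦ AC
    D ↦ B

A->D, B->DC, C->AC, D->B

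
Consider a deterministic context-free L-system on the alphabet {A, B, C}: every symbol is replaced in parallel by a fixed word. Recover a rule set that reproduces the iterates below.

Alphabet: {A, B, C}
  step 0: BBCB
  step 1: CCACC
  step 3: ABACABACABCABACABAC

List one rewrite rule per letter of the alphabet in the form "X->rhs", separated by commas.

A->AB, B->C, C->AC

  step 0 ⇒ step 1: BBCB ⇒ C·C·AC·C
    B ↦ C
    C ↦ AC
    A ↦ AB  (constrained at step 1)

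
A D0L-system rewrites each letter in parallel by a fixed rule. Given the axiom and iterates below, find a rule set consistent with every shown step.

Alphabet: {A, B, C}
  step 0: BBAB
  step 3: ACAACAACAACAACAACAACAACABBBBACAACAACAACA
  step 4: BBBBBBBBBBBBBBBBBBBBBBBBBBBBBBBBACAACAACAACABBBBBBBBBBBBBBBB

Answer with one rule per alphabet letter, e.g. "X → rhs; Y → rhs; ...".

A->B, B->ACA, C->BB

  step 3 ⇒ step 4: ACAACAACAACAACAACAACAACABBBBACAACAACAACA ⇒ B·BB·B·B·BB·B·B·BB·B·B·BB·B·B·BB·B·B·BB·B·B·BB·B·B·BB·B·ACA·ACA·ACA·ACA·B·BB·B·B·BB·B·B·BB·B·B·BB·B
    A ↦ B
    B ↦ ACA
    C ↦ BB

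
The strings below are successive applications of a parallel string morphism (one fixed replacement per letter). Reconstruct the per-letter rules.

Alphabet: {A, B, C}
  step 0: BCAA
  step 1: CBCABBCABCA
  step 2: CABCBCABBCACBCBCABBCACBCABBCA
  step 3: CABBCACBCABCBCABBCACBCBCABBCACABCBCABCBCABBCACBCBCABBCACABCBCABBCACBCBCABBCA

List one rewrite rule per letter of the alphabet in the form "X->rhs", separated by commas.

  step 2 ⇒ step 3: CABCBCABBCACBCBCABBCACBCABBCA ⇒ CAB·BCA·CB·CAB·CB·CAB·BCA·CB·CB·CAB·BCA·CAB·CB·CAB·CB·CAB·BCA·CB·CB·CAB·BCA·CAB·CB·CAB·BCA·CB·CB·CAB·BCA
    A ↦ BCA
    B ↦ CB
    C ↦ CAB

A->BCA, B->CB, C->CAB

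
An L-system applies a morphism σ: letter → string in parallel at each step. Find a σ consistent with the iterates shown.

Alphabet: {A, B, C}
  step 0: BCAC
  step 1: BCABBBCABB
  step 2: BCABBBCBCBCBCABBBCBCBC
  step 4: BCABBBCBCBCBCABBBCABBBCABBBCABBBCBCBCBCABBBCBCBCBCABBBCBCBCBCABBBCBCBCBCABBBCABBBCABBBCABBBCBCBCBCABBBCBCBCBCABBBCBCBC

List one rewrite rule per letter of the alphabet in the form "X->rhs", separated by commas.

A->BC, B->BC, C->ABB

  step 1 ⇒ step 2: BCABBBCABB ⇒ BC·ABB·BC·BC·BC·BC·ABB·BC·BC·BC
    A ↦ BC
    B ↦ BC
    C ↦ ABB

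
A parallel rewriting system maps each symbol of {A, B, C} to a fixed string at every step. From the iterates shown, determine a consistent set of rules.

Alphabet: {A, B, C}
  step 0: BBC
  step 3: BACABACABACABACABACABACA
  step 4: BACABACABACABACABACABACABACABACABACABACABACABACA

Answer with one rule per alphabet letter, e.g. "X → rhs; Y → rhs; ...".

  step 3 ⇒ step 4: BACABACABACABACABACABACA ⇒ BA·CA·BA·CA·BA·CA·BA·CA·BA·CA·BA·CA·BA·CA·BA·CA·BA·CA·BA·CA·BA·CA·BA·CA
    A ↦ CA
    B ↦ BA
    C ↦ BA

A->CA, B->BA, C->BA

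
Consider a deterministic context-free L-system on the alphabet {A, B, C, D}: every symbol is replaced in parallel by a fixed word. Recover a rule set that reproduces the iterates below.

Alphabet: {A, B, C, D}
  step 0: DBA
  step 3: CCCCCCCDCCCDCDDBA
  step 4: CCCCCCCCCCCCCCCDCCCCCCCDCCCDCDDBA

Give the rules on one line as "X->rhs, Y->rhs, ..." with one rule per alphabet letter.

A->BA, B->D, C->CC, D->CD

  step 3 ⇒ step 4: CCCCCCCDCCCDCDDBA ⇒ CC·CC·CC·CC·CC·CC·CC·CD·CC·CC·CC·CD·CC·CD·CD·D·BA
    A ↦ BA
    B ↦ D
    C ↦ CC
    D ↦ CD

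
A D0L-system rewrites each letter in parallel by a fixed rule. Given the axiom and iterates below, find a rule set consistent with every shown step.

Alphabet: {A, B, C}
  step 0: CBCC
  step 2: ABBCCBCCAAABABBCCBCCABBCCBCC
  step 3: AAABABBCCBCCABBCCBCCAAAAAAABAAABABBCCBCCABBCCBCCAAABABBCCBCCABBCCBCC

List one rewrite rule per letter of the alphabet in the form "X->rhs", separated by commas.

A->AA, B->AB, C->BCC

  step 2 ⇒ step 3: ABBCCBCCAAABABBCCBCCABBCCBCC ⇒ AA·AB·AB·BCC·BCC·AB·BCC·BCC·AA·AA·AA·AB·AA·AB·AB·BCC·BCC·AB·BCC·BCC·AA·AB·AB·BCC·BCC·AB·BCC·BCC
    A ↦ AA
    B ↦ AB
    C ↦ BCC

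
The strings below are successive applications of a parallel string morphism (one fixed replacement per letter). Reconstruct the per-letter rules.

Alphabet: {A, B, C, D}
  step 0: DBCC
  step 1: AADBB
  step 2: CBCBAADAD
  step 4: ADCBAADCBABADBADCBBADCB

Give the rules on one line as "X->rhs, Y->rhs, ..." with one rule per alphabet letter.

  step 1 ⇒ step 2: AADBB ⇒ CB·CB·A·AD·AD
    A ↦ CB
    B ↦ AD
    D ↦ A
  step 0 ⇒ step 1: DBCC ⇒ A·AD·B·B
    C ↦ B

A->CB, B->AD, C->B, D->A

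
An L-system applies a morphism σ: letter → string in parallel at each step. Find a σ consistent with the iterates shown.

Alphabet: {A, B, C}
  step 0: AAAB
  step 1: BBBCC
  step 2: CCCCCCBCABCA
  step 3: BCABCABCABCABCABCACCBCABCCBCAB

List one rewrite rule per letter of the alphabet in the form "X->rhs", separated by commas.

A->B, B->CC, C->BCA

  step 2 ⇒ step 3: CCCCCCBCABCA ⇒ BCA·BCA·BCA·BCA·BCA·BCA·CC·BCA·B·CC·BCA·B
    A ↦ B
    B ↦ CC
    C ↦ BCA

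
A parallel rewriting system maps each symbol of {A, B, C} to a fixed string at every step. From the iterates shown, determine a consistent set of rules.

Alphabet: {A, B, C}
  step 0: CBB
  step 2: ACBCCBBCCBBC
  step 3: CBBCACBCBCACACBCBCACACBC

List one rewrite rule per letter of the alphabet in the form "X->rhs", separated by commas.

  step 2 ⇒ step 3: ACBCCBBCCBBC ⇒ CB·BC·AC·BC·BC·AC·AC·BC·BC·AC·AC·BC
    A ↦ CB
    B ↦ AC
    C ↦ BC

A->CB, B->AC, C->BC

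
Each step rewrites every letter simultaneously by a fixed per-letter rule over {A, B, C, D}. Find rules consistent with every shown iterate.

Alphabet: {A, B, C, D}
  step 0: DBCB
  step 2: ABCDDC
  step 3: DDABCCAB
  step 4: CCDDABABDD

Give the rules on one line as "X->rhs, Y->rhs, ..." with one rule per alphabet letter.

A->D, B->D, C->AB, D->C

  step 3 ⇒ step 4: DDABCCAB ⇒ C·C·D·D·AB·AB·D·D
    A ↦ D
    B ↦ D
    C ↦ AB
    D ↦ C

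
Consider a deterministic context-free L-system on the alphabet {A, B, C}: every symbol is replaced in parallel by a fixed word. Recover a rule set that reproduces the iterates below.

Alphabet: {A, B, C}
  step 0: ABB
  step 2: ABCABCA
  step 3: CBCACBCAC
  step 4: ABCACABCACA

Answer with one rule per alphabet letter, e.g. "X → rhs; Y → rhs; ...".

A->C, B->BC, C->A

  step 3 ⇒ step 4: CBCACBCAC ⇒ A·BC·A·C·A·BC·A·C·A
    A ↦ C
    B ↦ BC
    C ↦ A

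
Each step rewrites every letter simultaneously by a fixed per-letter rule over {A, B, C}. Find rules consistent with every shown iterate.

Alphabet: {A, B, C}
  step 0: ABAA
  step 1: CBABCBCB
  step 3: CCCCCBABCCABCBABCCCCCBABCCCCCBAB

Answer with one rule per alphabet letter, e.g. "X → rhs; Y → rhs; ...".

A->CB, B->AB, C->CC

  step 0 ⇒ step 1: ABAA ⇒ CB·AB·CB·CB
    A ↦ CB
    B ↦ AB
    C ↦ CC  (constrained at step 1)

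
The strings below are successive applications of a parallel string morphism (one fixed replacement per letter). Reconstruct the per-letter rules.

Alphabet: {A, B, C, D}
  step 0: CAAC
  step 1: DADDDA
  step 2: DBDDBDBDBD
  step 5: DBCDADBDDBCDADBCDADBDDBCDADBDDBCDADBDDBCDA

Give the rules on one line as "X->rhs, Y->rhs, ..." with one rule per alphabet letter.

  step 1 ⇒ step 2: DADDDA ⇒ DB·D·DB·DB·DB·D
    A ↦ D
    D ↦ DB
    B ↦ C  (constrained at step 2)
  step 0 ⇒ step 1: CAAC ⇒ DA·D·D·DA
    C ↦ DA

A->D, B->C, C->DA, D->DB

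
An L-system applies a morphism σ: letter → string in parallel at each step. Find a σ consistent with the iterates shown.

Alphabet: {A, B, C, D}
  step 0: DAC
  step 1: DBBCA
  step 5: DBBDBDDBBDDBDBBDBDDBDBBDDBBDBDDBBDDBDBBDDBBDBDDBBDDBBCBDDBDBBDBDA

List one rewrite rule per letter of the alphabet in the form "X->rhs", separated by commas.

A->BC, B->BD, C->A, D->DB

  step 0 ⇒ step 1: DAC ⇒ DB·BC·A
    A ↦ BC
    C ↦ A
    D ↦ DB
    B ↦ BD  (constrained at step 1)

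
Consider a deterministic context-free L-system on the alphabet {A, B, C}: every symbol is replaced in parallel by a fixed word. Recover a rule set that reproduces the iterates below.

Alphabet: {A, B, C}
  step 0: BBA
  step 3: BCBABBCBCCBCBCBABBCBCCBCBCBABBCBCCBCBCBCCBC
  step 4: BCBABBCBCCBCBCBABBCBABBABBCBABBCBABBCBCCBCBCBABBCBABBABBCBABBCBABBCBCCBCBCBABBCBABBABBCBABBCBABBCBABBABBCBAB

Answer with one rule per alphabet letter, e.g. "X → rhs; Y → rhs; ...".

  step 3 ⇒ step 4: BCBABBCBCCBCBCBABBCBCCBCBCBABBCBCCBCBCBCCBC ⇒ BC·BAB·BC·BCC·BC·BC·BAB·BC·BAB·BAB·BC·BAB·BC·BAB·BC·BCC·BC·BC·BAB·BC·BAB·BAB·BC·BAB·BC·BAB·BC·BCC·BC·BC·BAB·BC·BAB·BAB·BC·BAB·BC·BAB·BC·BAB·BAB·BC·BAB
    A ↦ BCC
    B ↦ BC
    C ↦ BAB

A->BCC, B->BC, C->BAB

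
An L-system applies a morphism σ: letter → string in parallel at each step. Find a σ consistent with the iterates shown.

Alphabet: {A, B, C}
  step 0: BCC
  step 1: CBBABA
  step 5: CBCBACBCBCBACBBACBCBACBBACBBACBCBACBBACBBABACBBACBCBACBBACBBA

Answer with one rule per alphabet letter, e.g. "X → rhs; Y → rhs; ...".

  step 0 ⇒ step 1: BCC ⇒ CB·BA·BA
    B ↦ CB
    C ↦ BA
    A ↦ C  (constrained at step 1)

A->C, B->CB, C->BA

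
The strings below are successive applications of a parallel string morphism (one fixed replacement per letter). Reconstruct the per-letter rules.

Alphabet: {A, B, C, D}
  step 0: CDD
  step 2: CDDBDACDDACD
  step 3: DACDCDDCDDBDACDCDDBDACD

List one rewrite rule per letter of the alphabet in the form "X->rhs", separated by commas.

A->DB, B->D, C->DA, D->CD

  step 2 ⇒ step 3: CDDBDACDDACD ⇒ DA·CD·CD·D·CD·DB·DA·CD·CD·DB·DA·CD
    A ↦ DB
    B ↦ D
    C ↦ DA
    D ↦ CD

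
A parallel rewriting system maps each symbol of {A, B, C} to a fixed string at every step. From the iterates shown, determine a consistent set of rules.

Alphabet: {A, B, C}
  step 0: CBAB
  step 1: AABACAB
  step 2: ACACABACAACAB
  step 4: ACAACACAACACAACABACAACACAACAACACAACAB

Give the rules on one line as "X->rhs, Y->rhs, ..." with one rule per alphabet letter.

A->AC, B->AB, C->A

  step 1 ⇒ step 2: AABACAB ⇒ AC·AC·AB·AC·A·AC·AB
    A ↦ AC
    B ↦ AB
    C ↦ A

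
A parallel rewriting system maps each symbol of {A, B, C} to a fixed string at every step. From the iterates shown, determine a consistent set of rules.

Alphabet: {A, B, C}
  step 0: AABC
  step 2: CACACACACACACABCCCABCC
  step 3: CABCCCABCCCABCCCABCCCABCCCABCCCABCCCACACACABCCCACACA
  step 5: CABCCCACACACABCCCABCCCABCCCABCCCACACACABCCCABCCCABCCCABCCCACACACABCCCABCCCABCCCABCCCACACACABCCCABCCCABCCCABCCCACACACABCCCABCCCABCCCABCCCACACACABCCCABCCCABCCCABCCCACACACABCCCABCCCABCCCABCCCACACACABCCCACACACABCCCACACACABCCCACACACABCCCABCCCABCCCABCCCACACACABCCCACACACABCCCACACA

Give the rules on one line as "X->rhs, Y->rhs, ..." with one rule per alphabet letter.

A->BCC, B->CA, C->CA

  step 2 ⇒ step 3: CACACACACACACABCCCABCC ⇒ CA·BCC·CA·BCC·CA·BCC·CA·BCC·CA·BCC·CA·BCC·CA·BCC·CA·CA·CA·CA·BCC·CA·CA·CA
    A ↦ BCC
    B ↦ CA
    C ↦ CA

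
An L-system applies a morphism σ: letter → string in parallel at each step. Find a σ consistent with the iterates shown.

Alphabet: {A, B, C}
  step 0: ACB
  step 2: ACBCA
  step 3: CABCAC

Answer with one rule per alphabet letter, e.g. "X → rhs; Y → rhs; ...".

A->C, B->BC, C->A

  step 2 ⇒ step 3: ACBCA ⇒ C·A·BC·A·C
    A ↦ C
    B ↦ BC
    C ↦ A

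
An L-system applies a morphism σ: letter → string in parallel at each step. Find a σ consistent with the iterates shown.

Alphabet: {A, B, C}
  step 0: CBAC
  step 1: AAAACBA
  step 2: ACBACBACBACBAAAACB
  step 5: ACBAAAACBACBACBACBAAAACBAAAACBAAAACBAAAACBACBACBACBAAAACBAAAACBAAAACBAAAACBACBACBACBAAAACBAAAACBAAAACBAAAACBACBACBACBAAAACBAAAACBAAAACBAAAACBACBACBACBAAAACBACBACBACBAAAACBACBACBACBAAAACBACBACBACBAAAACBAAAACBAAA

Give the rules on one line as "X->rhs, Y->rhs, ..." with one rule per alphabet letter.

A->ACB, B->AA, C->A

  step 1 ⇒ step 2: AAAACBA ⇒ ACB·ACB·ACB·ACB·A·AA·ACB
    A ↦ ACB
    B ↦ AA
    C ↦ A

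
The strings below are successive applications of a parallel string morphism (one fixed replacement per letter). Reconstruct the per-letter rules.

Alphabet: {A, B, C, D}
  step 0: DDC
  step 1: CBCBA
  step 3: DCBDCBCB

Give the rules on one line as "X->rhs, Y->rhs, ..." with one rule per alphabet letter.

  step 0 ⇒ step 1: DDC ⇒ CB·CB·A
    C ↦ A
    D ↦ CB
    A ↦ D  (constrained at step 1)
    B ↦ D  (constrained at step 1)

A->D, B->D, C->A, D->CB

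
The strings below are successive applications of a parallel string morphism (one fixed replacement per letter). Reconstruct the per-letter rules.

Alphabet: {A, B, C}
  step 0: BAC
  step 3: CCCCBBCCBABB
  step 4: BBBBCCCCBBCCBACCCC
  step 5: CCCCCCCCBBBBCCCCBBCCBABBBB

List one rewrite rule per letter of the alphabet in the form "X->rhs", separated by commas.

A->BA, B->CC, C->B

  step 4 ⇒ step 5: BBBBCCCCBBCCBACCCC ⇒ CC·CC·CC·CC·B·B·B·B·CC·CC·B·B·CC·BA·B·B·B·B
    A ↦ BA
    B ↦ CC
    C ↦ B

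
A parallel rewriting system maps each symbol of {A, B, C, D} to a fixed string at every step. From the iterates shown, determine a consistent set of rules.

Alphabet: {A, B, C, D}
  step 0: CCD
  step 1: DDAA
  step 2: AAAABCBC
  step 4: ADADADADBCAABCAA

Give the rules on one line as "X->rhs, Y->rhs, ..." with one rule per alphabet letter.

A->BC, B->A, C->D, D->AA

  step 1 ⇒ step 2: DDAA ⇒ AA·AA·BC·BC
    A ↦ BC
    D ↦ AA
    B ↦ A  (constrained at step 2)
  step 0 ⇒ step 1: CCD ⇒ D·D·AA
    C ↦ D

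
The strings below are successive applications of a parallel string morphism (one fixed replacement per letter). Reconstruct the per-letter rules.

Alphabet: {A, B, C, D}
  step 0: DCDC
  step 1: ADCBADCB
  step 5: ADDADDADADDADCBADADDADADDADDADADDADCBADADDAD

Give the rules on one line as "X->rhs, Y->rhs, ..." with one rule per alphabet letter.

A->D, B->A, C->CB, D->AD

  step 0 ⇒ step 1: DCDC ⇒ AD·CB·AD·CB
    C ↦ CB
    D ↦ AD
    A ↦ D  (constrained at step 1)
    B ↦ A  (constrained at step 1)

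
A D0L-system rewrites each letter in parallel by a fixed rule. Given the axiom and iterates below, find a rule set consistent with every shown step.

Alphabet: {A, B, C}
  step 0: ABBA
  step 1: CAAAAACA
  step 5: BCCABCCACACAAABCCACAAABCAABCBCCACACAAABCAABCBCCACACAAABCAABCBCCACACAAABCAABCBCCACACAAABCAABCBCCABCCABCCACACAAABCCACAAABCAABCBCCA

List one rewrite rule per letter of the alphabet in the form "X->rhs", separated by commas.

A->CA, B->AA, C->BC

  step 0 ⇒ step 1: ABBA ⇒ CA·AA·AA·CA
    A ↦ CA
    B ↦ AA
    C ↦ BC  (constrained at step 1)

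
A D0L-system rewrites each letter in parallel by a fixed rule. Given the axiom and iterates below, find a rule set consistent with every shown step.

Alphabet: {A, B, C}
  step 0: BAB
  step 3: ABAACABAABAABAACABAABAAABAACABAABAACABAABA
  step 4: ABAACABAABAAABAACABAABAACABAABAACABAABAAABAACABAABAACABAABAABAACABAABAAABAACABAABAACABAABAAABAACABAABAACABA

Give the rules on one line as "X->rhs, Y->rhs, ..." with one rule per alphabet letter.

  step 3 ⇒ step 4: ABAACABAABAABAACABAABAAABAACABAABAACABAABA ⇒ ABA·AC·ABA·ABA·A·ABA·AC·ABA·ABA·AC·ABA·ABA·AC·ABA·ABA·A·ABA·AC·ABA·ABA·AC·ABA·ABA·ABA·AC·ABA·ABA·A·ABA·AC·ABA·ABA·AC·ABA·ABA·A·ABA·AC·ABA·ABA·AC·ABA
    A ↦ ABA
    B ↦ AC
    C ↦ A

A->ABA, B->AC, C->A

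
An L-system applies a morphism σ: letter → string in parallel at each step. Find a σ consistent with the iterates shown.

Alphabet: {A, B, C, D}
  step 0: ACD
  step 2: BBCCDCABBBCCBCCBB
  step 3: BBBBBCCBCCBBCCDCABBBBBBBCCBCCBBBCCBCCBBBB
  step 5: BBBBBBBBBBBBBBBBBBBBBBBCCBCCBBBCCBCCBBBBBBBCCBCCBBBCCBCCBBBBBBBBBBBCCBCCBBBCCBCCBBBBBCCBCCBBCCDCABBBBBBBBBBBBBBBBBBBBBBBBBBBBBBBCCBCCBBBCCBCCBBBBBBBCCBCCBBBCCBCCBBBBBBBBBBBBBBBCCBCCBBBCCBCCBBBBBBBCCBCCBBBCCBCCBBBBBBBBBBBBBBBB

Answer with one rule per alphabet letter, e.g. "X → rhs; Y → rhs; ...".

A->DCA, B->BB, C->BCC, D->B

  step 2 ⇒ step 3: BBCCDCABBBCCBCCBB ⇒ BB·BB·BCC·BCC·B·BCC·DCA·BB·BB·BB·BCC·BCC·BB·BCC·BCC·BB·BB
    A ↦ DCA
    B ↦ BB
    C ↦ BCC
    D ↦ B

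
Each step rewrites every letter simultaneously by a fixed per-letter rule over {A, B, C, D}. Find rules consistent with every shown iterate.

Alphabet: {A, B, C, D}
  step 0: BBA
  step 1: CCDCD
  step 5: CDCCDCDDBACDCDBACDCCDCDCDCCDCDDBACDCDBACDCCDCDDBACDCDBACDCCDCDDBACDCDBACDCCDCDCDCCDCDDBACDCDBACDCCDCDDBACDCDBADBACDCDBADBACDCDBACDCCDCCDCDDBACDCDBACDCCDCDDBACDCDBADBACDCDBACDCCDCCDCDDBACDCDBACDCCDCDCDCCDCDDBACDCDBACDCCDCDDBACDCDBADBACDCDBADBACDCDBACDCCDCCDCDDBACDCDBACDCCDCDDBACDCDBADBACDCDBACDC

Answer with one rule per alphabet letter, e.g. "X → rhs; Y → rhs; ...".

  step 0 ⇒ step 1: BBA ⇒ C·C·DCD
    A ↦ DCD
    B ↦ C
    C ↦ DBA  (constrained at step 1)
    D ↦ CDC  (constrained at step 1)

A->DCD, B->C, C->DBA, D->CDC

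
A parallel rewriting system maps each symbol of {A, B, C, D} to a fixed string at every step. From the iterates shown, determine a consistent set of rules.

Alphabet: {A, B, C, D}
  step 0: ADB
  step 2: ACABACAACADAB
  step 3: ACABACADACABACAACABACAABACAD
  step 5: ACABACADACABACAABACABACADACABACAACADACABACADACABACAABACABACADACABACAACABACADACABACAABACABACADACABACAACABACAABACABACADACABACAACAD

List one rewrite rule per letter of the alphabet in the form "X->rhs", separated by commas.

  step 2 ⇒ step 3: ACABACAACADAB ⇒ ACA·B·ACA·D·ACA·B·ACA·ACA·B·ACA·AB·ACA·D
    A ↦ ACA
    B ↦ D
    C ↦ B
    D ↦ AB

A->ACA, B->D, C->B, D->AB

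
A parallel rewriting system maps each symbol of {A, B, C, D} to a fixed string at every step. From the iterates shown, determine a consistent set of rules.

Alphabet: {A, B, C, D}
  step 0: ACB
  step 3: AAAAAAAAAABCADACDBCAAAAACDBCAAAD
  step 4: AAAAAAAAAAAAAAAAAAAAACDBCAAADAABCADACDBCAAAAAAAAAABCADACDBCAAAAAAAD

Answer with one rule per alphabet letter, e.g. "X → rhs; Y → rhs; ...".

A->AA, B->ACD, C->BC, D->AD

  step 3 ⇒ step 4: AAAAAAAAAABCADACDBCAAAAACDBCAAAD ⇒ AA·AA·AA·AA·AA·AA·AA·AA·AA·AA·ACD·BC·AA·AD·AA·BC·AD·ACD·BC·AA·AA·AA·AA·AA·BC·AD·ACD·BC·AA·AA·AA·AD
    A ↦ AA
    B ↦ ACD
    C ↦ BC
    D ↦ AD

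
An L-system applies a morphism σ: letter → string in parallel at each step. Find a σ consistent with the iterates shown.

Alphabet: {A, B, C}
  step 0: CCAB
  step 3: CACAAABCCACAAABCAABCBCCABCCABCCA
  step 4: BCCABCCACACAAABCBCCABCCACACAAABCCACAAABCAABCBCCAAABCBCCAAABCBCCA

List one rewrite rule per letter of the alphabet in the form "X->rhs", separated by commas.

  step 3 ⇒ step 4: CACAAABCCACAAABCAABCBCCABCCABCCA ⇒ BC·CA·BC·CA·CA·CA·AA·BC·BC·CA·BC·CA·CA·CA·AA·BC·CA·CA·AA·BC·AA·BC·BC·CA·AA·BC·BC·CA·AA·BC·BC·CA
    A ↦ CA
    B ↦ AA
    C ↦ BC

A->CA, B->AA, C->BC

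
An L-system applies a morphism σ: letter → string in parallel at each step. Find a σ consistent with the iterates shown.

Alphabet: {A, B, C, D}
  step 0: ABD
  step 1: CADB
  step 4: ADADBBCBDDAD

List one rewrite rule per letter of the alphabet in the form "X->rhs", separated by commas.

  step 0 ⇒ step 1: ABD ⇒ C·AD·B
    A ↦ C
    B ↦ AD
    D ↦ B
    C ↦ DD  (constrained at step 1)

A->C, B->AD, C->DD, D->B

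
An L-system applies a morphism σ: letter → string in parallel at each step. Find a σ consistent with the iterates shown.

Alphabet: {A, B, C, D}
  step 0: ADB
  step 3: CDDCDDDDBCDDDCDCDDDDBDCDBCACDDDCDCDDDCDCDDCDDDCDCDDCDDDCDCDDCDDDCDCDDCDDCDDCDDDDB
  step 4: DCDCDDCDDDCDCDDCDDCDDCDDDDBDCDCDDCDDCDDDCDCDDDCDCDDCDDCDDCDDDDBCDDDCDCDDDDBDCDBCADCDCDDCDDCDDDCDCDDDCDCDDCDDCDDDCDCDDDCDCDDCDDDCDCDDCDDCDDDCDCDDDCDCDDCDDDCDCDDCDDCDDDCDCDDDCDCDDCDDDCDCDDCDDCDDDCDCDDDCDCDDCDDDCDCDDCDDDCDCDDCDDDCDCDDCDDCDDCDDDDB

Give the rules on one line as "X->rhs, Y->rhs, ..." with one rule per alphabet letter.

  step 3 ⇒ step 4: CDDCDDDDBCDDDCDCDDDDBDCDBCACDDDCDCDDDCDCDDCDDDCDCDDCDDDCDCDDCDDDCDCDDCDDCDDCDDDDB ⇒ DCD·CDD·CDD·DCD·CDD·CDD·CDD·CDD·DDB·DCD·CDD·CDD·CDD·DCD·CDD·DCD·CDD·CDD·CDD·CDD·DDB·CDD·DCD·CDD·DDB·DCD·BCA·DCD·CDD·CDD·CDD·DCD·CDD·DCD·CDD·CDD·CDD·DCD·CDD·DCD·CDD·CDD·DCD·CDD·CDD·CDD·DCD·CDD·DCD·CDD·CDD·DCD·CDD·CDD·CDD·DCD·CDD·DCD·CDD·CDD·DCD·CDD·CDD·CDD·DCD·CDD·DCD·CDD·CDD·DCD·CDD·CDD·DCD·CDD·CDD·DCD·CDD·CDD·CDD·CDD·DDB
    A ↦ BCA
    B ↦ DDB
    C ↦ DCD
    D ↦ CDD

A->BCA, B->DDB, C->DCD, D->CDD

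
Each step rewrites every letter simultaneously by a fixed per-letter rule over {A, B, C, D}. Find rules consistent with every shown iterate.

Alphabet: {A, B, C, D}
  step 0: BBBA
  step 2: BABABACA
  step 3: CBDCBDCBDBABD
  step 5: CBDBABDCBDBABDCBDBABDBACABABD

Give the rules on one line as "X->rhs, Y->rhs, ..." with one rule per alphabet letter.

A->BD, B->C, C->BA, D->A

  step 2 ⇒ step 3: BABABACA ⇒ C·BD·C·BD·C·BD·BA·BD
    A ↦ BD
    B ↦ C
    C ↦ BA
    D ↦ A  (constrained at step 3)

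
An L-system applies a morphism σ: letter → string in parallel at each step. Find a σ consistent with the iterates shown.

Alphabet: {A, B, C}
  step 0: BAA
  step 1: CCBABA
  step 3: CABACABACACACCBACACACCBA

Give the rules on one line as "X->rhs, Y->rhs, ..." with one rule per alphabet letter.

  step 0 ⇒ step 1: BAA ⇒ CC·BA·BA
    A ↦ BA
    B ↦ CC
    C ↦ CA  (constrained at step 1)

A->BA, B->CC, C->CA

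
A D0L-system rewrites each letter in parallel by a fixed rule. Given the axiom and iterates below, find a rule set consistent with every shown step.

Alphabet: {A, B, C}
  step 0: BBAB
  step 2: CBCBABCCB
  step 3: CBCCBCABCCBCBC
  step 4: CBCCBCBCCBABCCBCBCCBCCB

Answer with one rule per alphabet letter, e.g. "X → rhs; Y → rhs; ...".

A->AB, B->C, C->CB

  step 3 ⇒ step 4: CBCCBCABCCBCBC ⇒ CB·C·CB·CB·C·CB·AB·C·CB·CB·C·CB·C·CB
    A ↦ AB
    B ↦ C
    C ↦ CB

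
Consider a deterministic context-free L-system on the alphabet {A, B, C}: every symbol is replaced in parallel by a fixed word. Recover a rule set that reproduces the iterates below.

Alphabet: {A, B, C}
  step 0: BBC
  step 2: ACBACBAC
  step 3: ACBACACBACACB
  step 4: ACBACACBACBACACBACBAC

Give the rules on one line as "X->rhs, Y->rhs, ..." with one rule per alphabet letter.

  step 3 ⇒ step 4: ACBACACBACACB ⇒ AC·B·AC·AC·B·AC·B·AC·AC·B·AC·B·AC
    A ↦ AC
    B ↦ AC
    C ↦ B

A->AC, B->AC, C->B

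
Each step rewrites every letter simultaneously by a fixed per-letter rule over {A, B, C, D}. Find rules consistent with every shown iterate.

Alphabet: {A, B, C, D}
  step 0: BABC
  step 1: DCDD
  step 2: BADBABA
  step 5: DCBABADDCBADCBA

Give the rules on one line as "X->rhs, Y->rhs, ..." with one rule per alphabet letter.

A->C, B->D, C->D, D->BA

  step 1 ⇒ step 2: DCDD ⇒ BA·D·BA·BA
    C ↦ D
    D ↦ BA
  step 0 ⇒ step 1: BABC ⇒ D·C·D·D
    A ↦ C
  step 0 ⇒ step 1: BABC ⇒ D·C·D·D
    B ↦ D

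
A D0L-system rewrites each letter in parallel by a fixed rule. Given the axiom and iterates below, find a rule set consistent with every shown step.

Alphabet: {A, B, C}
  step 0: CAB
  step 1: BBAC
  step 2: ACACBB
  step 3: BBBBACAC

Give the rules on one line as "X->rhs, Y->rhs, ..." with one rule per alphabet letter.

  step 2 ⇒ step 3: ACACBB ⇒ B·B·B·B·AC·AC
    A ↦ B
    B ↦ AC
    C ↦ B

A->B, B->AC, C->B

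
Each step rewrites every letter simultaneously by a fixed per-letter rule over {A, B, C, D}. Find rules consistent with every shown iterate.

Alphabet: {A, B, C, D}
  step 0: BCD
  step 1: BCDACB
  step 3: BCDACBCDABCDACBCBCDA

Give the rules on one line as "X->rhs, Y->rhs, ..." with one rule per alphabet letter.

  step 0 ⇒ step 1: BCD ⇒ BC·DA·CB
    B ↦ BC
    C ↦ DA
    D ↦ CB
    A ↦ C  (constrained at step 1)

A->C, B->BC, C->DA, D->CB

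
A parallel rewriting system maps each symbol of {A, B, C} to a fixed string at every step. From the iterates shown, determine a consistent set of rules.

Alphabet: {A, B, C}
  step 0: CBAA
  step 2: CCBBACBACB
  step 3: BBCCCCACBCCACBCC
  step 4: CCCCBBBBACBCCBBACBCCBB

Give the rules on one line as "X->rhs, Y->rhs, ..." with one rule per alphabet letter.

A->AC, B->CC, C->B

  step 3 ⇒ step 4: BBCCCCACBCCACBCC ⇒ CC·CC·B·B·B·B·AC·B·CC·B·B·AC·B·CC·B·B
    A ↦ AC
    B ↦ CC
    C ↦ B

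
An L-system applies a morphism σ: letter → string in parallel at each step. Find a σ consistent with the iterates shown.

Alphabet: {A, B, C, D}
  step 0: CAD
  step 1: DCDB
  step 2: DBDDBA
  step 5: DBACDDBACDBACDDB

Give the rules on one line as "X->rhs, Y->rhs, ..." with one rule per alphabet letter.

  step 1 ⇒ step 2: DCDB ⇒ DB·D·DB·A
    B ↦ A
    C ↦ D
    D ↦ DB
  step 0 ⇒ step 1: CAD ⇒ D·C·DB
    A ↦ C

A->C, B->A, C->D, D->DB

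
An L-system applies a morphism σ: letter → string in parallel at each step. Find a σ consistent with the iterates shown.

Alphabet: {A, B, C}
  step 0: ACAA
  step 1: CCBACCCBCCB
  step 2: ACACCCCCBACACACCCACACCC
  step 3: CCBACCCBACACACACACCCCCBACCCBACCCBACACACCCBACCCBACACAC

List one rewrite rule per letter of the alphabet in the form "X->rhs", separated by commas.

A->CCB, B->CC, C->AC

  step 2 ⇒ step 3: ACACCCCCBACACACCCACACCC ⇒ CCB·AC·CCB·AC·AC·AC·AC·AC·CC·CCB·AC·CCB·AC·CCB·AC·AC·AC·CCB·AC·CCB·AC·AC·AC
    A ↦ CCB
    B ↦ CC
    C ↦ AC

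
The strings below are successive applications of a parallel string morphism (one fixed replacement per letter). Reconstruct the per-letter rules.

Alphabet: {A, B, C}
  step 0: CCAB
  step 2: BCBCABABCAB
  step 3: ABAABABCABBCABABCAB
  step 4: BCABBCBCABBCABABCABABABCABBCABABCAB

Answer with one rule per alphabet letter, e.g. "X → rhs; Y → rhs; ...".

A->BC, B->AB, C->A

  step 3 ⇒ step 4: ABAABABCABBCABABCAB ⇒ BC·AB·BC·BC·AB·BC·AB·A·BC·AB·AB·A·BC·AB·BC·AB·A·BC·AB
    A ↦ BC
    B ↦ AB
    C ↦ A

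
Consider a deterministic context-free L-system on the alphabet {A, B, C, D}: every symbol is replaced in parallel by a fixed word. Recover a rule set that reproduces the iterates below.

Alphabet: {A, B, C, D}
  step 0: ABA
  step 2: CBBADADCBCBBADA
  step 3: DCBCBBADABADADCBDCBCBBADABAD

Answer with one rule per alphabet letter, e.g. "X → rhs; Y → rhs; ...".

A->BAD, B->CB, C->D, D->A

  step 2 ⇒ step 3: CBBADADCBCBBADA ⇒ D·CB·CB·BAD·A·BAD·A·D·CB·D·CB·CB·BAD·A·BAD
    A ↦ BAD
    B ↦ CB
    C ↦ D
    D ↦ A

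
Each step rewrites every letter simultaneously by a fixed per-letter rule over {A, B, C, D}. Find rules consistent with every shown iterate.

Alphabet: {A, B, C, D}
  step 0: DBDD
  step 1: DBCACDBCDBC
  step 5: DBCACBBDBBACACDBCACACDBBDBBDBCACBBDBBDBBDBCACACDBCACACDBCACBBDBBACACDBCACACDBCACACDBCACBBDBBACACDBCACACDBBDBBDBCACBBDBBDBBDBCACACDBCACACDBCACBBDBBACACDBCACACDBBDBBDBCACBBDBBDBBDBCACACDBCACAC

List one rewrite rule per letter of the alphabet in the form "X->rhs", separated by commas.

A->D, B->AC, C->BB, D->DBC

  step 0 ⇒ step 1: DBDD ⇒ DBC·AC·DBC·DBC
    B ↦ AC
    D ↦ DBC
    A ↦ D  (constrained at step 1)
    C ↦ BB  (constrained at step 1)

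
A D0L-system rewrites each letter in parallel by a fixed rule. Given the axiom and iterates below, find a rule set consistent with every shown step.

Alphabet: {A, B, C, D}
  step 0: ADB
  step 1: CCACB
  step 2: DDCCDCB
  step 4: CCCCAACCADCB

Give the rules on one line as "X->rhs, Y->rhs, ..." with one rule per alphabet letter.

A->CC, B->CB, C->D, D->A

  step 1 ⇒ step 2: CCACB ⇒ D·D·CC·D·CB
    A ↦ CC
    B ↦ CB
    C ↦ D
  step 0 ⇒ step 1: ADB ⇒ CC·A·CB
    D ↦ A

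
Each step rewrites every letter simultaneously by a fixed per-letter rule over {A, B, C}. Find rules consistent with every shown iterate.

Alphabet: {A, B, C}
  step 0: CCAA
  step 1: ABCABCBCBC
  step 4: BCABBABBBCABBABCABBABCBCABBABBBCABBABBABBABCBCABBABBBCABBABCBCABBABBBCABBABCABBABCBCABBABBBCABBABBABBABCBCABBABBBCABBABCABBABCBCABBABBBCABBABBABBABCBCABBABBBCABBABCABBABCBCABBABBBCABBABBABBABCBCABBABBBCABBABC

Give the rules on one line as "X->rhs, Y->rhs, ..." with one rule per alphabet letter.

A->BC, B->ABB, C->ABC

  step 0 ⇒ step 1: CCAA ⇒ ABC·ABC·BC·BC
    A ↦ BC
    C ↦ ABC
    B ↦ ABB  (constrained at step 1)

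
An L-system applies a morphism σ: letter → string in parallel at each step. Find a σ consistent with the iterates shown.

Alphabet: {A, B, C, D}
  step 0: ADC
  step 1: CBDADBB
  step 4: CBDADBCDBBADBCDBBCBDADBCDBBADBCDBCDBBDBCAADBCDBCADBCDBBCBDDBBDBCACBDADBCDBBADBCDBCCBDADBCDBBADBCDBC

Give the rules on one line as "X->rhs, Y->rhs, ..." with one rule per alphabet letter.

A->CBD, B->DBC, C->DBB, D->A

  step 0 ⇒ step 1: ADC ⇒ CBD·A·DBB
    A ↦ CBD
    C ↦ DBB
    D ↦ A
    B ↦ DBC  (constrained at step 1)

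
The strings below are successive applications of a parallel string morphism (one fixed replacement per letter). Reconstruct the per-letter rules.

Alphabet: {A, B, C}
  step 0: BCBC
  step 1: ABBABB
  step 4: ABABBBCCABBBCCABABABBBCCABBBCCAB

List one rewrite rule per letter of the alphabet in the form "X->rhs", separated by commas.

  step 0 ⇒ step 1: BCBC ⇒ AB·B·AB·B
    B ↦ AB
    C ↦ B
    A ↦ CC  (constrained at step 1)

A->CC, B->AB, C->B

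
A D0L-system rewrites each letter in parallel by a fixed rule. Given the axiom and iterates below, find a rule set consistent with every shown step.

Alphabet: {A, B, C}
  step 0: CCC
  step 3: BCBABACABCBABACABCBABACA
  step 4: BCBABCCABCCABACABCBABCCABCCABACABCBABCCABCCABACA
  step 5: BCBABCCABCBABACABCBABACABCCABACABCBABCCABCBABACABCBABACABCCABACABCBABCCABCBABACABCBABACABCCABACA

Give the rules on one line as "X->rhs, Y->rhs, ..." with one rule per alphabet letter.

A->CA, B->BC, C->BA

  step 4 ⇒ step 5: BCBABCCABCCABACABCBABCCABCCABACABCBABCCABCCABACA ⇒ BC·BA·BC·CA·BC·BA·BA·CA·BC·BA·BA·CA·BC·CA·BA·CA·BC·BA·BC·CA·BC·BA·BA·CA·BC·BA·BA·CA·BC·CA·BA·CA·BC·BA·BC·CA·BC·BA·BA·CA·BC·BA·BA·CA·BC·CA·BA·CA
    A ↦ CA
    B ↦ BC
    C ↦ BA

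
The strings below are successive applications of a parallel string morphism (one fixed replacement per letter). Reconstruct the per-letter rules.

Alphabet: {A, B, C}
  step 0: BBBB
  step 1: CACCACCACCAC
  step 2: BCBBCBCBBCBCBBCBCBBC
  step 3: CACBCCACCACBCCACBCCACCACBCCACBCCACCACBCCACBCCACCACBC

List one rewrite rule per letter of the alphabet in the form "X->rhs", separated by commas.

A->B, B->CAC, C->BC

  step 2 ⇒ step 3: BCBBCBCBBCBCBBCBCBBC ⇒ CAC·BC·CAC·CAC·BC·CAC·BC·CAC·CAC·BC·CAC·BC·CAC·CAC·BC·CAC·BC·CAC·CAC·BC
    B ↦ CAC
    C ↦ BC
  step 1 ⇒ step 2: CACCACCACCAC ⇒ BC·B·BC·BC·B·BC·BC·B·BC·BC·B·BC
    A ↦ B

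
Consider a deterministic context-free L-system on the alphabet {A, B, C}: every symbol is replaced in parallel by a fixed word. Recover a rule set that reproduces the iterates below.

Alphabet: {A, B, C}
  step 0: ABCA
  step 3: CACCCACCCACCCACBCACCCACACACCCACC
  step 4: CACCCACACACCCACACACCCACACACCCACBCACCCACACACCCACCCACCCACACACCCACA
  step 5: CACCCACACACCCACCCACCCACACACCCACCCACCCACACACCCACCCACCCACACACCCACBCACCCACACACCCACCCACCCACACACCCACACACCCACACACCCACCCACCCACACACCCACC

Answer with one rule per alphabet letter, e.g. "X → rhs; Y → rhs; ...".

  step 4 ⇒ step 5: CACCCACACACCCACACACCCACACACCCACBCACCCACACACCCACCCACCCACACACCCACA ⇒ CA·CC·CA·CA·CA·CC·CA·CC·CA·CC·CA·CA·CA·CC·CA·CC·CA·CC·CA·CA·CA·CC·CA·CC·CA·CC·CA·CA·CA·CC·CA·CB·CA·CC·CA·CA·CA·CC·CA·CC·CA·CC·CA·CA·CA·CC·CA·CA·CA·CC·CA·CA·CA·CC·CA·CC·CA·CC·CA·CA·CA·CC·CA·CC
    A ↦ CC
    B ↦ CB
    C ↦ CA

A->CC, B->CB, C->CA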